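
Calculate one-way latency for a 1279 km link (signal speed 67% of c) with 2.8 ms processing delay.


Speed = 0.67 * 3e5 km/s = 201000 km/s
Propagation delay = 1279 / 201000 = 0.0064 s = 6.3632 ms
Processing delay = 2.8 ms
Total one-way latency = 9.1632 ms


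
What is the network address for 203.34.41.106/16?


IP:   11001011.00100010.00101001.01101010
Mask: 11111111.11111111.00000000.00000000
AND operation:
Net:  11001011.00100010.00000000.00000000
Network: 203.34.0.0/16


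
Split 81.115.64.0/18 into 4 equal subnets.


New prefix = 18 + 2 = 20
Each subnet has 4096 addresses
  81.115.64.0/20
  81.115.80.0/20
  81.115.96.0/20
  81.115.112.0/20
Subnets: 81.115.64.0/20, 81.115.80.0/20, 81.115.96.0/20, 81.115.112.0/20


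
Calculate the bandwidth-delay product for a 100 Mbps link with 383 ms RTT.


BDP = bandwidth * RTT
= 100 Mbps * 383 ms
= 100 * 1e6 * 383 / 1000 bits
= 38300000 bits
= 4787500 bytes
= 4675.293 KB
BDP = 38300000 bits (4787500 bytes)


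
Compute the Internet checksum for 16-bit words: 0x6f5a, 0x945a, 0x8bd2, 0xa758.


Sum all words (with carry folding):
+ 0x6f5a = 0x6f5a
+ 0x945a = 0x03b5
+ 0x8bd2 = 0x8f87
+ 0xa758 = 0x36e0
One's complement: ~0x36e0
Checksum = 0xc91f


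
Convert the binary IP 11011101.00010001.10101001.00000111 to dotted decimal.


11011101 = 221
00010001 = 17
10101001 = 169
00000111 = 7
IP: 221.17.169.7


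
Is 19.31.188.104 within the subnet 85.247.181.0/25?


Subnet network: 85.247.181.0
Test IP AND mask: 19.31.188.0
No, 19.31.188.104 is not in 85.247.181.0/25


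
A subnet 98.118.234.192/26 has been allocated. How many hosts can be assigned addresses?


Host bits = 32 - 26 = 6
Total addresses = 2^6 = 64
Usable = total - 2 (network and broadcast)
Usable hosts: 62


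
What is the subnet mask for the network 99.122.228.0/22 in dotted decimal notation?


/22 means 22 network bits, 10 host bits
Binary: 11111111111111111111110000000000
Mask: 255.255.252.0


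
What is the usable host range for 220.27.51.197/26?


Network: 220.27.51.192
Broadcast: 220.27.51.255
First usable = network + 1
Last usable = broadcast - 1
Range: 220.27.51.193 to 220.27.51.254


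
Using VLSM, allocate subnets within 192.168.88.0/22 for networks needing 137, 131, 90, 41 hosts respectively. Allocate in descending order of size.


137 hosts -> /24 (254 usable): 192.168.88.0/24
131 hosts -> /24 (254 usable): 192.168.89.0/24
90 hosts -> /25 (126 usable): 192.168.90.0/25
41 hosts -> /26 (62 usable): 192.168.90.128/26
Allocation: 192.168.88.0/24 (137 hosts, 254 usable); 192.168.89.0/24 (131 hosts, 254 usable); 192.168.90.0/25 (90 hosts, 126 usable); 192.168.90.128/26 (41 hosts, 62 usable)


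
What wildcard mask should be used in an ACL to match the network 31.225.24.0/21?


Subnet mask: 255.255.248.0
Wildcard = 255.255.255.255 - subnet mask
255 - 255 = 0
255 - 255 = 0
255 - 248 = 7
255 - 0 = 255
Wildcard: 0.0.7.255


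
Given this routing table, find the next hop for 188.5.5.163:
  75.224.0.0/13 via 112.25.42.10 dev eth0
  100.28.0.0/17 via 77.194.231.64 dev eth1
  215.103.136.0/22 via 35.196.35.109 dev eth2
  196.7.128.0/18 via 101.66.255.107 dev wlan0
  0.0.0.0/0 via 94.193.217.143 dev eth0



Longest prefix match for 188.5.5.163:
  /13 75.224.0.0: no
  /17 100.28.0.0: no
  /22 215.103.136.0: no
  /18 196.7.128.0: no
  /0 0.0.0.0: MATCH
Selected: next-hop 94.193.217.143 via eth0 (matched /0)


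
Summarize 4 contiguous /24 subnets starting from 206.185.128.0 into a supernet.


Original prefix: /24
Number of subnets: 4 = 2^2
New prefix = 24 - 2 = 22
Supernet: 206.185.128.0/22


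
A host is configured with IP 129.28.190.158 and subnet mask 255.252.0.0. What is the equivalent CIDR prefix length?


Binary: 11111111.11111100.00000000.00000000
Count leading 1s
Prefix: /14


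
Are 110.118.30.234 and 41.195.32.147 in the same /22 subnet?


Mask: 255.255.252.0
110.118.30.234 AND mask = 110.118.28.0
41.195.32.147 AND mask = 41.195.32.0
No, different subnets (110.118.28.0 vs 41.195.32.0)


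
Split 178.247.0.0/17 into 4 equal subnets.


New prefix = 17 + 2 = 19
Each subnet has 8192 addresses
  178.247.0.0/19
  178.247.32.0/19
  178.247.64.0/19
  178.247.96.0/19
Subnets: 178.247.0.0/19, 178.247.32.0/19, 178.247.64.0/19, 178.247.96.0/19


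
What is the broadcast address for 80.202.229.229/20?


Network: 80.202.224.0/20
Host bits = 12
Set all host bits to 1:
Broadcast: 80.202.239.255


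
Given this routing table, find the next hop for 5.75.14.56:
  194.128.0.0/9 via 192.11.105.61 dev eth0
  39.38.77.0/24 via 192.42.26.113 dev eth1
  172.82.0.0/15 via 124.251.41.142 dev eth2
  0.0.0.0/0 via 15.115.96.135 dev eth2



Longest prefix match for 5.75.14.56:
  /9 194.128.0.0: no
  /24 39.38.77.0: no
  /15 172.82.0.0: no
  /0 0.0.0.0: MATCH
Selected: next-hop 15.115.96.135 via eth2 (matched /0)


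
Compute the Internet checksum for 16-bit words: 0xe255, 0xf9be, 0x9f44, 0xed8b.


Sum all words (with carry folding):
+ 0xe255 = 0xe255
+ 0xf9be = 0xdc14
+ 0x9f44 = 0x7b59
+ 0xed8b = 0x68e5
One's complement: ~0x68e5
Checksum = 0x971a


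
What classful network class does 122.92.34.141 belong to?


First octet: 122
Binary: 01111010
0xxxxxxx -> Class A (1-126)
Class A, default mask 255.0.0.0 (/8)


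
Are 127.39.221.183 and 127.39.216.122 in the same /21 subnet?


Mask: 255.255.248.0
127.39.221.183 AND mask = 127.39.216.0
127.39.216.122 AND mask = 127.39.216.0
Yes, same subnet (127.39.216.0)


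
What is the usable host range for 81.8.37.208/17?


Network: 81.8.0.0
Broadcast: 81.8.127.255
First usable = network + 1
Last usable = broadcast - 1
Range: 81.8.0.1 to 81.8.127.254


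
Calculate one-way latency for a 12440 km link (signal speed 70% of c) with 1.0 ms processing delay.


Speed = 0.7 * 3e5 km/s = 210000 km/s
Propagation delay = 12440 / 210000 = 0.0592 s = 59.2381 ms
Processing delay = 1.0 ms
Total one-way latency = 60.2381 ms


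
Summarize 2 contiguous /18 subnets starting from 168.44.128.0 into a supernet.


Original prefix: /18
Number of subnets: 2 = 2^1
New prefix = 18 - 1 = 17
Supernet: 168.44.128.0/17


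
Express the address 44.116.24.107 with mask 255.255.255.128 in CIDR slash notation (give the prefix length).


Binary: 11111111.11111111.11111111.10000000
Count leading 1s
Prefix: /25


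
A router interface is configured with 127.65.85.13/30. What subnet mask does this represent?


/30 means 30 network bits, 2 host bits
Binary: 11111111111111111111111111111100
Mask: 255.255.255.252


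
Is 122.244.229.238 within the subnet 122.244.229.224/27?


Subnet network: 122.244.229.224
Test IP AND mask: 122.244.229.224
Yes, 122.244.229.238 is in 122.244.229.224/27


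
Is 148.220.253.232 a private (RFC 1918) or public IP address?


RFC 1918 private ranges:
  10.0.0.0/8 (10.0.0.0 - 10.255.255.255)
  172.16.0.0/12 (172.16.0.0 - 172.31.255.255)
  192.168.0.0/16 (192.168.0.0 - 192.168.255.255)
Public (not in any RFC 1918 range)


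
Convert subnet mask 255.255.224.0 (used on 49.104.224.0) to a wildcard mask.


Subnet mask: 255.255.224.0
Wildcard = 255.255.255.255 - subnet mask
255 - 255 = 0
255 - 255 = 0
255 - 224 = 31
255 - 0 = 255
Wildcard: 0.0.31.255


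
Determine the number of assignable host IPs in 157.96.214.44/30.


Host bits = 32 - 30 = 2
Total addresses = 2^2 = 4
Usable = total - 2 (network and broadcast)
Usable hosts: 2


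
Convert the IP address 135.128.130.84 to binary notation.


135 = 10000111
128 = 10000000
130 = 10000010
84 = 01010100
Binary: 10000111.10000000.10000010.01010100


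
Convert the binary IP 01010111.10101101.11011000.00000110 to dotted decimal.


01010111 = 87
10101101 = 173
11011000 = 216
00000110 = 6
IP: 87.173.216.6


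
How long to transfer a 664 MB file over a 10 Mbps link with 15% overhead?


Effective throughput = 10 * (1 - 15/100) = 8.5 Mbps
File size in Mb = 664 * 8 = 5312 Mb
Time = 5312 / 8.5
Time = 624.9412 seconds


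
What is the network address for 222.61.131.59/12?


IP:   11011110.00111101.10000011.00111011
Mask: 11111111.11110000.00000000.00000000
AND operation:
Net:  11011110.00110000.00000000.00000000
Network: 222.48.0.0/12


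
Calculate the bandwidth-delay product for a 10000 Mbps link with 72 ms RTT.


BDP = bandwidth * RTT
= 10000 Mbps * 72 ms
= 10000 * 1e6 * 72 / 1000 bits
= 720000000 bits
= 90000000 bytes
= 87890.625 KB
BDP = 720000000 bits (90000000 bytes)


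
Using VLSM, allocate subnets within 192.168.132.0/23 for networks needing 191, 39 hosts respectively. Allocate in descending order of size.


191 hosts -> /24 (254 usable): 192.168.132.0/24
39 hosts -> /26 (62 usable): 192.168.133.0/26
Allocation: 192.168.132.0/24 (191 hosts, 254 usable); 192.168.133.0/26 (39 hosts, 62 usable)


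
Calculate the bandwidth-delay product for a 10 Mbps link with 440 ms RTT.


BDP = bandwidth * RTT
= 10 Mbps * 440 ms
= 10 * 1e6 * 440 / 1000 bits
= 4400000 bits
= 550000 bytes
= 537.1094 KB
BDP = 4400000 bits (550000 bytes)


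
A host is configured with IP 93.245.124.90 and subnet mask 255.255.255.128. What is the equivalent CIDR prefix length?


Binary: 11111111.11111111.11111111.10000000
Count leading 1s
Prefix: /25


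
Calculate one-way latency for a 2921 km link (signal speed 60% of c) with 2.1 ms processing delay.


Speed = 0.6 * 3e5 km/s = 180000 km/s
Propagation delay = 2921 / 180000 = 0.0162 s = 16.2278 ms
Processing delay = 2.1 ms
Total one-way latency = 18.3278 ms


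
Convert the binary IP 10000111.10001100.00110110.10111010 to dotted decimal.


10000111 = 135
10001100 = 140
00110110 = 54
10111010 = 186
IP: 135.140.54.186


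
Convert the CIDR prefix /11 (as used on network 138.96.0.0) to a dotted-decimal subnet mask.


/11 means 11 network bits, 21 host bits
Binary: 11111111111000000000000000000000
Mask: 255.224.0.0


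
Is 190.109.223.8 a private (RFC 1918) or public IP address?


RFC 1918 private ranges:
  10.0.0.0/8 (10.0.0.0 - 10.255.255.255)
  172.16.0.0/12 (172.16.0.0 - 172.31.255.255)
  192.168.0.0/16 (192.168.0.0 - 192.168.255.255)
Public (not in any RFC 1918 range)


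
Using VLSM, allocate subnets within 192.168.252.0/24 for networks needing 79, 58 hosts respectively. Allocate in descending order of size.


79 hosts -> /25 (126 usable): 192.168.252.0/25
58 hosts -> /26 (62 usable): 192.168.252.128/26
Allocation: 192.168.252.0/25 (79 hosts, 126 usable); 192.168.252.128/26 (58 hosts, 62 usable)


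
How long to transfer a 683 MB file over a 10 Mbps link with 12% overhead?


Effective throughput = 10 * (1 - 12/100) = 8.8 Mbps
File size in Mb = 683 * 8 = 5464 Mb
Time = 5464 / 8.8
Time = 620.9091 seconds


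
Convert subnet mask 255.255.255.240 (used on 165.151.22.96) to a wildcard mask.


Subnet mask: 255.255.255.240
Wildcard = 255.255.255.255 - subnet mask
255 - 255 = 0
255 - 255 = 0
255 - 255 = 0
255 - 240 = 15
Wildcard: 0.0.0.15


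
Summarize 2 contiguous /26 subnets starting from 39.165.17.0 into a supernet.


Original prefix: /26
Number of subnets: 2 = 2^1
New prefix = 26 - 1 = 25
Supernet: 39.165.17.0/25


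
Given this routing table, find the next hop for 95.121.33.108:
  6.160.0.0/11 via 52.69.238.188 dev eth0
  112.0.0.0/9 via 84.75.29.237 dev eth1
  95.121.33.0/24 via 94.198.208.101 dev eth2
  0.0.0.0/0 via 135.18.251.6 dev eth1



Longest prefix match for 95.121.33.108:
  /11 6.160.0.0: no
  /9 112.0.0.0: no
  /24 95.121.33.0: MATCH
  /0 0.0.0.0: MATCH
Selected: next-hop 94.198.208.101 via eth2 (matched /24)


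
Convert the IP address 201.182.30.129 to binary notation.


201 = 11001001
182 = 10110110
30 = 00011110
129 = 10000001
Binary: 11001001.10110110.00011110.10000001


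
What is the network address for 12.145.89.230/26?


IP:   00001100.10010001.01011001.11100110
Mask: 11111111.11111111.11111111.11000000
AND operation:
Net:  00001100.10010001.01011001.11000000
Network: 12.145.89.192/26


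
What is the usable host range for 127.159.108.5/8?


Network: 127.0.0.0
Broadcast: 127.255.255.255
First usable = network + 1
Last usable = broadcast - 1
Range: 127.0.0.1 to 127.255.255.254


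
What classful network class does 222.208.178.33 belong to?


First octet: 222
Binary: 11011110
110xxxxx -> Class C (192-223)
Class C, default mask 255.255.255.0 (/24)


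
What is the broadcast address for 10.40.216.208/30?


Network: 10.40.216.208/30
Host bits = 2
Set all host bits to 1:
Broadcast: 10.40.216.211


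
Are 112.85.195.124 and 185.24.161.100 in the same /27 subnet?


Mask: 255.255.255.224
112.85.195.124 AND mask = 112.85.195.96
185.24.161.100 AND mask = 185.24.161.96
No, different subnets (112.85.195.96 vs 185.24.161.96)


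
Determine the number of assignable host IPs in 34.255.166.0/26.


Host bits = 32 - 26 = 6
Total addresses = 2^6 = 64
Usable = total - 2 (network and broadcast)
Usable hosts: 62


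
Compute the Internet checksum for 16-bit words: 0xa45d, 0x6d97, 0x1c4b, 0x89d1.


Sum all words (with carry folding):
+ 0xa45d = 0xa45d
+ 0x6d97 = 0x11f5
+ 0x1c4b = 0x2e40
+ 0x89d1 = 0xb811
One's complement: ~0xb811
Checksum = 0x47ee


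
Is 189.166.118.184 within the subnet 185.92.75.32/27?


Subnet network: 185.92.75.32
Test IP AND mask: 189.166.118.160
No, 189.166.118.184 is not in 185.92.75.32/27


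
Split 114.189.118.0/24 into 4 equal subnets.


New prefix = 24 + 2 = 26
Each subnet has 64 addresses
  114.189.118.0/26
  114.189.118.64/26
  114.189.118.128/26
  114.189.118.192/26
Subnets: 114.189.118.0/26, 114.189.118.64/26, 114.189.118.128/26, 114.189.118.192/26


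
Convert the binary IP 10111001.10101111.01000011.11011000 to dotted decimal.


10111001 = 185
10101111 = 175
01000011 = 67
11011000 = 216
IP: 185.175.67.216


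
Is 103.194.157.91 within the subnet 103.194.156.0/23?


Subnet network: 103.194.156.0
Test IP AND mask: 103.194.156.0
Yes, 103.194.157.91 is in 103.194.156.0/23


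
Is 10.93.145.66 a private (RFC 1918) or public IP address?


RFC 1918 private ranges:
  10.0.0.0/8 (10.0.0.0 - 10.255.255.255)
  172.16.0.0/12 (172.16.0.0 - 172.31.255.255)
  192.168.0.0/16 (192.168.0.0 - 192.168.255.255)
Private (in 10.0.0.0/8)


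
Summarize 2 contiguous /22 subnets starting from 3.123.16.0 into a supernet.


Original prefix: /22
Number of subnets: 2 = 2^1
New prefix = 22 - 1 = 21
Supernet: 3.123.16.0/21


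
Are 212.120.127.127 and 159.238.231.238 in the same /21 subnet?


Mask: 255.255.248.0
212.120.127.127 AND mask = 212.120.120.0
159.238.231.238 AND mask = 159.238.224.0
No, different subnets (212.120.120.0 vs 159.238.224.0)


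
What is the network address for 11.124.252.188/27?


IP:   00001011.01111100.11111100.10111100
Mask: 11111111.11111111.11111111.11100000
AND operation:
Net:  00001011.01111100.11111100.10100000
Network: 11.124.252.160/27


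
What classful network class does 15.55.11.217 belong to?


First octet: 15
Binary: 00001111
0xxxxxxx -> Class A (1-126)
Class A, default mask 255.0.0.0 (/8)


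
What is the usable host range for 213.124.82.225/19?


Network: 213.124.64.0
Broadcast: 213.124.95.255
First usable = network + 1
Last usable = broadcast - 1
Range: 213.124.64.1 to 213.124.95.254


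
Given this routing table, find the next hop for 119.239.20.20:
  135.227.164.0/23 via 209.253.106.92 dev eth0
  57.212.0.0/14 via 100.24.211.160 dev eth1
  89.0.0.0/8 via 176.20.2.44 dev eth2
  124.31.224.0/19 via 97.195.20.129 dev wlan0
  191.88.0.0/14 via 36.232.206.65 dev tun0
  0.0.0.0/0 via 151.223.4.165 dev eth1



Longest prefix match for 119.239.20.20:
  /23 135.227.164.0: no
  /14 57.212.0.0: no
  /8 89.0.0.0: no
  /19 124.31.224.0: no
  /14 191.88.0.0: no
  /0 0.0.0.0: MATCH
Selected: next-hop 151.223.4.165 via eth1 (matched /0)


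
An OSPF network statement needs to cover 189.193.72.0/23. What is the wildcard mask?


Subnet mask: 255.255.254.0
Wildcard = 255.255.255.255 - subnet mask
255 - 255 = 0
255 - 255 = 0
255 - 254 = 1
255 - 0 = 255
Wildcard: 0.0.1.255


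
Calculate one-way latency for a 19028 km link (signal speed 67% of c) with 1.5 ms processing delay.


Speed = 0.67 * 3e5 km/s = 201000 km/s
Propagation delay = 19028 / 201000 = 0.0947 s = 94.6667 ms
Processing delay = 1.5 ms
Total one-way latency = 96.1667 ms


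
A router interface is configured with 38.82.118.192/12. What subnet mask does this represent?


/12 means 12 network bits, 20 host bits
Binary: 11111111111100000000000000000000
Mask: 255.240.0.0


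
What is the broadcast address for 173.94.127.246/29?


Network: 173.94.127.240/29
Host bits = 3
Set all host bits to 1:
Broadcast: 173.94.127.247


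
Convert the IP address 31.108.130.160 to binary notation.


31 = 00011111
108 = 01101100
130 = 10000010
160 = 10100000
Binary: 00011111.01101100.10000010.10100000


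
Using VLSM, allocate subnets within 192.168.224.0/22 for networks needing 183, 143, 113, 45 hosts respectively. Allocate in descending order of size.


183 hosts -> /24 (254 usable): 192.168.224.0/24
143 hosts -> /24 (254 usable): 192.168.225.0/24
113 hosts -> /25 (126 usable): 192.168.226.0/25
45 hosts -> /26 (62 usable): 192.168.226.128/26
Allocation: 192.168.224.0/24 (183 hosts, 254 usable); 192.168.225.0/24 (143 hosts, 254 usable); 192.168.226.0/25 (113 hosts, 126 usable); 192.168.226.128/26 (45 hosts, 62 usable)


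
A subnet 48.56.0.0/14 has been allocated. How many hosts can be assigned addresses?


Host bits = 32 - 14 = 18
Total addresses = 2^18 = 262144
Usable = total - 2 (network and broadcast)
Usable hosts: 262142


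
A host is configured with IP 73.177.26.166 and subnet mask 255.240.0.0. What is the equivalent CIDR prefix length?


Binary: 11111111.11110000.00000000.00000000
Count leading 1s
Prefix: /12


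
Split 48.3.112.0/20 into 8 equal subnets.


New prefix = 20 + 3 = 23
Each subnet has 512 addresses
  48.3.112.0/23
  48.3.114.0/23
  48.3.116.0/23
  48.3.118.0/23
  48.3.120.0/23
  48.3.122.0/23
  48.3.124.0/23
  48.3.126.0/23
Subnets: 48.3.112.0/23, 48.3.114.0/23, 48.3.116.0/23, 48.3.118.0/23, 48.3.120.0/23, 48.3.122.0/23, 48.3.124.0/23, 48.3.126.0/23


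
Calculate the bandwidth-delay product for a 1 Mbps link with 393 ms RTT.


BDP = bandwidth * RTT
= 1 Mbps * 393 ms
= 1 * 1e6 * 393 / 1000 bits
= 393000 bits
= 49125 bytes
= 47.9736 KB
BDP = 393000 bits (49125 bytes)


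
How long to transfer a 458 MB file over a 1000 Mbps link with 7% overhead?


Effective throughput = 1000 * (1 - 7/100) = 930.0 Mbps
File size in Mb = 458 * 8 = 3664 Mb
Time = 3664 / 930.0
Time = 3.9398 seconds


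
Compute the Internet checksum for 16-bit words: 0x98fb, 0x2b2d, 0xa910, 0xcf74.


Sum all words (with carry folding):
+ 0x98fb = 0x98fb
+ 0x2b2d = 0xc428
+ 0xa910 = 0x6d39
+ 0xcf74 = 0x3cae
One's complement: ~0x3cae
Checksum = 0xc351


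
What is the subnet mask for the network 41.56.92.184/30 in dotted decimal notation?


/30 means 30 network bits, 2 host bits
Binary: 11111111111111111111111111111100
Mask: 255.255.255.252


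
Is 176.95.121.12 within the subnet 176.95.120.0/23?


Subnet network: 176.95.120.0
Test IP AND mask: 176.95.120.0
Yes, 176.95.121.12 is in 176.95.120.0/23


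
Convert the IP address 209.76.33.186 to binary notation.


209 = 11010001
76 = 01001100
33 = 00100001
186 = 10111010
Binary: 11010001.01001100.00100001.10111010


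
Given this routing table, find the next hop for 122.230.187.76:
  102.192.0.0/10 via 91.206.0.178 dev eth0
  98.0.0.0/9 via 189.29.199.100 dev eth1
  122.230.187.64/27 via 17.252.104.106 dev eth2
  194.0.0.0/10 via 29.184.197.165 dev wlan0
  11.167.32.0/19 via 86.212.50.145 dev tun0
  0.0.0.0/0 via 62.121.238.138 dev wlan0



Longest prefix match for 122.230.187.76:
  /10 102.192.0.0: no
  /9 98.0.0.0: no
  /27 122.230.187.64: MATCH
  /10 194.0.0.0: no
  /19 11.167.32.0: no
  /0 0.0.0.0: MATCH
Selected: next-hop 17.252.104.106 via eth2 (matched /27)


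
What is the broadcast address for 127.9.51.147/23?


Network: 127.9.50.0/23
Host bits = 9
Set all host bits to 1:
Broadcast: 127.9.51.255


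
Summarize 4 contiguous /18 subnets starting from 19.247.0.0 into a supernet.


Original prefix: /18
Number of subnets: 4 = 2^2
New prefix = 18 - 2 = 16
Supernet: 19.247.0.0/16


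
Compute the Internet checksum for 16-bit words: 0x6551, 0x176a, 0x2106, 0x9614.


Sum all words (with carry folding):
+ 0x6551 = 0x6551
+ 0x176a = 0x7cbb
+ 0x2106 = 0x9dc1
+ 0x9614 = 0x33d6
One's complement: ~0x33d6
Checksum = 0xcc29


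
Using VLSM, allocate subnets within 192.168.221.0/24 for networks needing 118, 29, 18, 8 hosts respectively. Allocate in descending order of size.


118 hosts -> /25 (126 usable): 192.168.221.0/25
29 hosts -> /27 (30 usable): 192.168.221.128/27
18 hosts -> /27 (30 usable): 192.168.221.160/27
8 hosts -> /28 (14 usable): 192.168.221.192/28
Allocation: 192.168.221.0/25 (118 hosts, 126 usable); 192.168.221.128/27 (29 hosts, 30 usable); 192.168.221.160/27 (18 hosts, 30 usable); 192.168.221.192/28 (8 hosts, 14 usable)


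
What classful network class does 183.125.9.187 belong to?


First octet: 183
Binary: 10110111
10xxxxxx -> Class B (128-191)
Class B, default mask 255.255.0.0 (/16)


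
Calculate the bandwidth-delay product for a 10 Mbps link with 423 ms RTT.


BDP = bandwidth * RTT
= 10 Mbps * 423 ms
= 10 * 1e6 * 423 / 1000 bits
= 4230000 bits
= 528750 bytes
= 516.3574 KB
BDP = 4230000 bits (528750 bytes)


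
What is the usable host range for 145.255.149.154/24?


Network: 145.255.149.0
Broadcast: 145.255.149.255
First usable = network + 1
Last usable = broadcast - 1
Range: 145.255.149.1 to 145.255.149.254


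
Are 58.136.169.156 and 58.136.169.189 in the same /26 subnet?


Mask: 255.255.255.192
58.136.169.156 AND mask = 58.136.169.128
58.136.169.189 AND mask = 58.136.169.128
Yes, same subnet (58.136.169.128)


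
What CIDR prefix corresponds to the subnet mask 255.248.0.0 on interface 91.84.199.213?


Binary: 11111111.11111000.00000000.00000000
Count leading 1s
Prefix: /13


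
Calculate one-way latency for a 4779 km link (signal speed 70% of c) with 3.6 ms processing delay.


Speed = 0.7 * 3e5 km/s = 210000 km/s
Propagation delay = 4779 / 210000 = 0.0228 s = 22.7571 ms
Processing delay = 3.6 ms
Total one-way latency = 26.3571 ms


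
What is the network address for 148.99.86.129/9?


IP:   10010100.01100011.01010110.10000001
Mask: 11111111.10000000.00000000.00000000
AND operation:
Net:  10010100.00000000.00000000.00000000
Network: 148.0.0.0/9


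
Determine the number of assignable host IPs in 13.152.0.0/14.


Host bits = 32 - 14 = 18
Total addresses = 2^18 = 262144
Usable = total - 2 (network and broadcast)
Usable hosts: 262142


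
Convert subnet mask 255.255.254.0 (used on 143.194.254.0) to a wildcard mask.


Subnet mask: 255.255.254.0
Wildcard = 255.255.255.255 - subnet mask
255 - 255 = 0
255 - 255 = 0
255 - 254 = 1
255 - 0 = 255
Wildcard: 0.0.1.255


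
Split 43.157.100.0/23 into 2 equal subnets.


New prefix = 23 + 1 = 24
Each subnet has 256 addresses
  43.157.100.0/24
  43.157.101.0/24
Subnets: 43.157.100.0/24, 43.157.101.0/24


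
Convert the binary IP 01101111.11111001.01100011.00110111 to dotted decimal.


01101111 = 111
11111001 = 249
01100011 = 99
00110111 = 55
IP: 111.249.99.55


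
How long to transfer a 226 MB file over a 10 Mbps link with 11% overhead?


Effective throughput = 10 * (1 - 11/100) = 8.9 Mbps
File size in Mb = 226 * 8 = 1808 Mb
Time = 1808 / 8.9
Time = 203.1461 seconds


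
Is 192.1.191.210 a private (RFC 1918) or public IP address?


RFC 1918 private ranges:
  10.0.0.0/8 (10.0.0.0 - 10.255.255.255)
  172.16.0.0/12 (172.16.0.0 - 172.31.255.255)
  192.168.0.0/16 (192.168.0.0 - 192.168.255.255)
Public (not in any RFC 1918 range)


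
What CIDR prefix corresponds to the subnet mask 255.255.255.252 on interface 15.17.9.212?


Binary: 11111111.11111111.11111111.11111100
Count leading 1s
Prefix: /30


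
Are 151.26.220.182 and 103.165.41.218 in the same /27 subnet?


Mask: 255.255.255.224
151.26.220.182 AND mask = 151.26.220.160
103.165.41.218 AND mask = 103.165.41.192
No, different subnets (151.26.220.160 vs 103.165.41.192)


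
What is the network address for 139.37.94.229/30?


IP:   10001011.00100101.01011110.11100101
Mask: 11111111.11111111.11111111.11111100
AND operation:
Net:  10001011.00100101.01011110.11100100
Network: 139.37.94.228/30


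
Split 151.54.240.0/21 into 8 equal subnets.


New prefix = 21 + 3 = 24
Each subnet has 256 addresses
  151.54.240.0/24
  151.54.241.0/24
  151.54.242.0/24
  151.54.243.0/24
  151.54.244.0/24
  151.54.245.0/24
  151.54.246.0/24
  151.54.247.0/24
Subnets: 151.54.240.0/24, 151.54.241.0/24, 151.54.242.0/24, 151.54.243.0/24, 151.54.244.0/24, 151.54.245.0/24, 151.54.246.0/24, 151.54.247.0/24


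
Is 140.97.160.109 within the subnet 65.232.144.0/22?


Subnet network: 65.232.144.0
Test IP AND mask: 140.97.160.0
No, 140.97.160.109 is not in 65.232.144.0/22


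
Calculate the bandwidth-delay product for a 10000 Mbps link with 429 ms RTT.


BDP = bandwidth * RTT
= 10000 Mbps * 429 ms
= 10000 * 1e6 * 429 / 1000 bits
= 4290000000 bits
= 536250000 bytes
= 523681.6406 KB
BDP = 4290000000 bits (536250000 bytes)


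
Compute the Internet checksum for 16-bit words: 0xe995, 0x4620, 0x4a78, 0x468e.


Sum all words (with carry folding):
+ 0xe995 = 0xe995
+ 0x4620 = 0x2fb6
+ 0x4a78 = 0x7a2e
+ 0x468e = 0xc0bc
One's complement: ~0xc0bc
Checksum = 0x3f43


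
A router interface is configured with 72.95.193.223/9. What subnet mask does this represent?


/9 means 9 network bits, 23 host bits
Binary: 11111111100000000000000000000000
Mask: 255.128.0.0


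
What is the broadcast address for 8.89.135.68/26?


Network: 8.89.135.64/26
Host bits = 6
Set all host bits to 1:
Broadcast: 8.89.135.127


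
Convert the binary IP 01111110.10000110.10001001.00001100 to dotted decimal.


01111110 = 126
10000110 = 134
10001001 = 137
00001100 = 12
IP: 126.134.137.12


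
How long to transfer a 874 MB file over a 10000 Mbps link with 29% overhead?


Effective throughput = 10000 * (1 - 29/100) = 7100 Mbps
File size in Mb = 874 * 8 = 6992 Mb
Time = 6992 / 7100
Time = 0.9848 seconds


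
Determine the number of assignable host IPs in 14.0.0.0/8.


Host bits = 32 - 8 = 24
Total addresses = 2^24 = 16777216
Usable = total - 2 (network and broadcast)
Usable hosts: 16777214


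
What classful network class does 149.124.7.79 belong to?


First octet: 149
Binary: 10010101
10xxxxxx -> Class B (128-191)
Class B, default mask 255.255.0.0 (/16)


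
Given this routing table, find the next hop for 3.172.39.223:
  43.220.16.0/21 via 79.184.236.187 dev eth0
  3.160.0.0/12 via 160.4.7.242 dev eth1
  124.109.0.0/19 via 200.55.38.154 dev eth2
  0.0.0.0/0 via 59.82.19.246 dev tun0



Longest prefix match for 3.172.39.223:
  /21 43.220.16.0: no
  /12 3.160.0.0: MATCH
  /19 124.109.0.0: no
  /0 0.0.0.0: MATCH
Selected: next-hop 160.4.7.242 via eth1 (matched /12)


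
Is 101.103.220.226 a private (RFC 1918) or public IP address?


RFC 1918 private ranges:
  10.0.0.0/8 (10.0.0.0 - 10.255.255.255)
  172.16.0.0/12 (172.16.0.0 - 172.31.255.255)
  192.168.0.0/16 (192.168.0.0 - 192.168.255.255)
Public (not in any RFC 1918 range)


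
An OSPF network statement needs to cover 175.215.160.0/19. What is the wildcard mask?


Subnet mask: 255.255.224.0
Wildcard = 255.255.255.255 - subnet mask
255 - 255 = 0
255 - 255 = 0
255 - 224 = 31
255 - 0 = 255
Wildcard: 0.0.31.255


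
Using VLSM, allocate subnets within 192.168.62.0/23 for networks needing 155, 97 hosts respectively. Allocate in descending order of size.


155 hosts -> /24 (254 usable): 192.168.62.0/24
97 hosts -> /25 (126 usable): 192.168.63.0/25
Allocation: 192.168.62.0/24 (155 hosts, 254 usable); 192.168.63.0/25 (97 hosts, 126 usable)


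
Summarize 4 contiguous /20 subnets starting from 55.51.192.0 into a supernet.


Original prefix: /20
Number of subnets: 4 = 2^2
New prefix = 20 - 2 = 18
Supernet: 55.51.192.0/18


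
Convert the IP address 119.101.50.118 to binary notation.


119 = 01110111
101 = 01100101
50 = 00110010
118 = 01110110
Binary: 01110111.01100101.00110010.01110110


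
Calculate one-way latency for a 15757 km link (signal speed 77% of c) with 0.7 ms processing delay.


Speed = 0.77 * 3e5 km/s = 231000 km/s
Propagation delay = 15757 / 231000 = 0.0682 s = 68.2121 ms
Processing delay = 0.7 ms
Total one-way latency = 68.9121 ms


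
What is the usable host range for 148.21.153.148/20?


Network: 148.21.144.0
Broadcast: 148.21.159.255
First usable = network + 1
Last usable = broadcast - 1
Range: 148.21.144.1 to 148.21.159.254


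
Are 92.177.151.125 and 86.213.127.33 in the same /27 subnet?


Mask: 255.255.255.224
92.177.151.125 AND mask = 92.177.151.96
86.213.127.33 AND mask = 86.213.127.32
No, different subnets (92.177.151.96 vs 86.213.127.32)


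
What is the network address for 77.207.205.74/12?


IP:   01001101.11001111.11001101.01001010
Mask: 11111111.11110000.00000000.00000000
AND operation:
Net:  01001101.11000000.00000000.00000000
Network: 77.192.0.0/12


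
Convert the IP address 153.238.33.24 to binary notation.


153 = 10011001
238 = 11101110
33 = 00100001
24 = 00011000
Binary: 10011001.11101110.00100001.00011000


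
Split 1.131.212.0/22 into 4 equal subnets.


New prefix = 22 + 2 = 24
Each subnet has 256 addresses
  1.131.212.0/24
  1.131.213.0/24
  1.131.214.0/24
  1.131.215.0/24
Subnets: 1.131.212.0/24, 1.131.213.0/24, 1.131.214.0/24, 1.131.215.0/24


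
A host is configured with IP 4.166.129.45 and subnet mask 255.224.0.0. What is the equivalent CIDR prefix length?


Binary: 11111111.11100000.00000000.00000000
Count leading 1s
Prefix: /11


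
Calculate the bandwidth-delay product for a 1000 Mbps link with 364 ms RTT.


BDP = bandwidth * RTT
= 1000 Mbps * 364 ms
= 1000 * 1e6 * 364 / 1000 bits
= 364000000 bits
= 45500000 bytes
= 44433.5938 KB
BDP = 364000000 bits (45500000 bytes)


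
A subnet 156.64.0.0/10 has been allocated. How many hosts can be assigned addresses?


Host bits = 32 - 10 = 22
Total addresses = 2^22 = 4194304
Usable = total - 2 (network and broadcast)
Usable hosts: 4194302


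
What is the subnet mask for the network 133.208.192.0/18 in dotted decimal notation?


/18 means 18 network bits, 14 host bits
Binary: 11111111111111111100000000000000
Mask: 255.255.192.0


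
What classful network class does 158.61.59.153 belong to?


First octet: 158
Binary: 10011110
10xxxxxx -> Class B (128-191)
Class B, default mask 255.255.0.0 (/16)


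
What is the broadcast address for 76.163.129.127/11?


Network: 76.160.0.0/11
Host bits = 21
Set all host bits to 1:
Broadcast: 76.191.255.255


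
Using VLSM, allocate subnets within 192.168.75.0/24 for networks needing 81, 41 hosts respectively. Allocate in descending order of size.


81 hosts -> /25 (126 usable): 192.168.75.0/25
41 hosts -> /26 (62 usable): 192.168.75.128/26
Allocation: 192.168.75.0/25 (81 hosts, 126 usable); 192.168.75.128/26 (41 hosts, 62 usable)


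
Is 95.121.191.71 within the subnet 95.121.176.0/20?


Subnet network: 95.121.176.0
Test IP AND mask: 95.121.176.0
Yes, 95.121.191.71 is in 95.121.176.0/20


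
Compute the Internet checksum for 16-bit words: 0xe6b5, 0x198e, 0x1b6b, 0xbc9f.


Sum all words (with carry folding):
+ 0xe6b5 = 0xe6b5
+ 0x198e = 0x0044
+ 0x1b6b = 0x1baf
+ 0xbc9f = 0xd84e
One's complement: ~0xd84e
Checksum = 0x27b1


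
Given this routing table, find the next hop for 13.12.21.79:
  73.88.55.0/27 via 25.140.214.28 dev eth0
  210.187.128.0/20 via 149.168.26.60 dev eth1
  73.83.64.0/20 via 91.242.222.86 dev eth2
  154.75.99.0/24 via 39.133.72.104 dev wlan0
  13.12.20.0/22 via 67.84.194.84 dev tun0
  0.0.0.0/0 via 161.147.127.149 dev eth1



Longest prefix match for 13.12.21.79:
  /27 73.88.55.0: no
  /20 210.187.128.0: no
  /20 73.83.64.0: no
  /24 154.75.99.0: no
  /22 13.12.20.0: MATCH
  /0 0.0.0.0: MATCH
Selected: next-hop 67.84.194.84 via tun0 (matched /22)


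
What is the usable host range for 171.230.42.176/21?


Network: 171.230.40.0
Broadcast: 171.230.47.255
First usable = network + 1
Last usable = broadcast - 1
Range: 171.230.40.1 to 171.230.47.254


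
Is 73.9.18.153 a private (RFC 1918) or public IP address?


RFC 1918 private ranges:
  10.0.0.0/8 (10.0.0.0 - 10.255.255.255)
  172.16.0.0/12 (172.16.0.0 - 172.31.255.255)
  192.168.0.0/16 (192.168.0.0 - 192.168.255.255)
Public (not in any RFC 1918 range)


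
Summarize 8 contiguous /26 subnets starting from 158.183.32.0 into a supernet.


Original prefix: /26
Number of subnets: 8 = 2^3
New prefix = 26 - 3 = 23
Supernet: 158.183.32.0/23


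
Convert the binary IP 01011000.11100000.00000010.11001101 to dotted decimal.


01011000 = 88
11100000 = 224
00000010 = 2
11001101 = 205
IP: 88.224.2.205


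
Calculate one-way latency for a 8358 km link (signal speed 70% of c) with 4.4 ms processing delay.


Speed = 0.7 * 3e5 km/s = 210000 km/s
Propagation delay = 8358 / 210000 = 0.0398 s = 39.8 ms
Processing delay = 4.4 ms
Total one-way latency = 44.2 ms


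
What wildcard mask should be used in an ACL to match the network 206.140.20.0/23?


Subnet mask: 255.255.254.0
Wildcard = 255.255.255.255 - subnet mask
255 - 255 = 0
255 - 255 = 0
255 - 254 = 1
255 - 0 = 255
Wildcard: 0.0.1.255


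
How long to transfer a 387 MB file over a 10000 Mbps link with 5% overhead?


Effective throughput = 10000 * (1 - 5/100) = 9500 Mbps
File size in Mb = 387 * 8 = 3096 Mb
Time = 3096 / 9500
Time = 0.3259 seconds


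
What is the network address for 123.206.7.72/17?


IP:   01111011.11001110.00000111.01001000
Mask: 11111111.11111111.10000000.00000000
AND operation:
Net:  01111011.11001110.00000000.00000000
Network: 123.206.0.0/17


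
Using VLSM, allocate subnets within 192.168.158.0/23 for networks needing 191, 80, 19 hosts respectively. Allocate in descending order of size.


191 hosts -> /24 (254 usable): 192.168.158.0/24
80 hosts -> /25 (126 usable): 192.168.159.0/25
19 hosts -> /27 (30 usable): 192.168.159.128/27
Allocation: 192.168.158.0/24 (191 hosts, 254 usable); 192.168.159.0/25 (80 hosts, 126 usable); 192.168.159.128/27 (19 hosts, 30 usable)


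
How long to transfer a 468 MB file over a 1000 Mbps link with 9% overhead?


Effective throughput = 1000 * (1 - 9/100) = 910 Mbps
File size in Mb = 468 * 8 = 3744 Mb
Time = 3744 / 910
Time = 4.1143 seconds


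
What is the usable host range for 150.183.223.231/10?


Network: 150.128.0.0
Broadcast: 150.191.255.255
First usable = network + 1
Last usable = broadcast - 1
Range: 150.128.0.1 to 150.191.255.254


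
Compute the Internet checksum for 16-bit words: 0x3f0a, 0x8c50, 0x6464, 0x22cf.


Sum all words (with carry folding):
+ 0x3f0a = 0x3f0a
+ 0x8c50 = 0xcb5a
+ 0x6464 = 0x2fbf
+ 0x22cf = 0x528e
One's complement: ~0x528e
Checksum = 0xad71


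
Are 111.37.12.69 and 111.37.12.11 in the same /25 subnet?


Mask: 255.255.255.128
111.37.12.69 AND mask = 111.37.12.0
111.37.12.11 AND mask = 111.37.12.0
Yes, same subnet (111.37.12.0)


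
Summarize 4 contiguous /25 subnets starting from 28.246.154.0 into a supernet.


Original prefix: /25
Number of subnets: 4 = 2^2
New prefix = 25 - 2 = 23
Supernet: 28.246.154.0/23


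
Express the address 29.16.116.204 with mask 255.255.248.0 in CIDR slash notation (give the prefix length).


Binary: 11111111.11111111.11111000.00000000
Count leading 1s
Prefix: /21


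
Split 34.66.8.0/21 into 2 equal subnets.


New prefix = 21 + 1 = 22
Each subnet has 1024 addresses
  34.66.8.0/22
  34.66.12.0/22
Subnets: 34.66.8.0/22, 34.66.12.0/22


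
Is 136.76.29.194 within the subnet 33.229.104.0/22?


Subnet network: 33.229.104.0
Test IP AND mask: 136.76.28.0
No, 136.76.29.194 is not in 33.229.104.0/22


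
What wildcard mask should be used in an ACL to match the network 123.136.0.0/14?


Subnet mask: 255.252.0.0
Wildcard = 255.255.255.255 - subnet mask
255 - 255 = 0
255 - 252 = 3
255 - 0 = 255
255 - 0 = 255
Wildcard: 0.3.255.255


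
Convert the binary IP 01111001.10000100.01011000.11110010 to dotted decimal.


01111001 = 121
10000100 = 132
01011000 = 88
11110010 = 242
IP: 121.132.88.242


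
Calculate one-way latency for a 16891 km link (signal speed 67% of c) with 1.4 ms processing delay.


Speed = 0.67 * 3e5 km/s = 201000 km/s
Propagation delay = 16891 / 201000 = 0.084 s = 84.0348 ms
Processing delay = 1.4 ms
Total one-way latency = 85.4348 ms


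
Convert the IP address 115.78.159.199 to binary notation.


115 = 01110011
78 = 01001110
159 = 10011111
199 = 11000111
Binary: 01110011.01001110.10011111.11000111


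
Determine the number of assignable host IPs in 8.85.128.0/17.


Host bits = 32 - 17 = 15
Total addresses = 2^15 = 32768
Usable = total - 2 (network and broadcast)
Usable hosts: 32766


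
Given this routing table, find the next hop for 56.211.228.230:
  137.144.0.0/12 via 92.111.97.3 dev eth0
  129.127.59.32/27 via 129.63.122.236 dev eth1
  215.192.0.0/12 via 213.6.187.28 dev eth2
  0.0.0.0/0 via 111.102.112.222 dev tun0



Longest prefix match for 56.211.228.230:
  /12 137.144.0.0: no
  /27 129.127.59.32: no
  /12 215.192.0.0: no
  /0 0.0.0.0: MATCH
Selected: next-hop 111.102.112.222 via tun0 (matched /0)


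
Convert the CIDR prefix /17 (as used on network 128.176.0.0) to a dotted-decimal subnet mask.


/17 means 17 network bits, 15 host bits
Binary: 11111111111111111000000000000000
Mask: 255.255.128.0


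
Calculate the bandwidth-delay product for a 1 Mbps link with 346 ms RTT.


BDP = bandwidth * RTT
= 1 Mbps * 346 ms
= 1 * 1e6 * 346 / 1000 bits
= 346000 bits
= 43250 bytes
= 42.2363 KB
BDP = 346000 bits (43250 bytes)


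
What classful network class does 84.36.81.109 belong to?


First octet: 84
Binary: 01010100
0xxxxxxx -> Class A (1-126)
Class A, default mask 255.0.0.0 (/8)


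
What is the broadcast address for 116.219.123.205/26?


Network: 116.219.123.192/26
Host bits = 6
Set all host bits to 1:
Broadcast: 116.219.123.255


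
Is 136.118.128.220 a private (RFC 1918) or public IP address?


RFC 1918 private ranges:
  10.0.0.0/8 (10.0.0.0 - 10.255.255.255)
  172.16.0.0/12 (172.16.0.0 - 172.31.255.255)
  192.168.0.0/16 (192.168.0.0 - 192.168.255.255)
Public (not in any RFC 1918 range)


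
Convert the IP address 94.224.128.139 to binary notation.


94 = 01011110
224 = 11100000
128 = 10000000
139 = 10001011
Binary: 01011110.11100000.10000000.10001011


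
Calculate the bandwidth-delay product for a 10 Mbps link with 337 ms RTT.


BDP = bandwidth * RTT
= 10 Mbps * 337 ms
= 10 * 1e6 * 337 / 1000 bits
= 3370000 bits
= 421250 bytes
= 411.377 KB
BDP = 3370000 bits (421250 bytes)


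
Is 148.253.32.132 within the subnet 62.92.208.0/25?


Subnet network: 62.92.208.0
Test IP AND mask: 148.253.32.128
No, 148.253.32.132 is not in 62.92.208.0/25


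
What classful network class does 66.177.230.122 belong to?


First octet: 66
Binary: 01000010
0xxxxxxx -> Class A (1-126)
Class A, default mask 255.0.0.0 (/8)


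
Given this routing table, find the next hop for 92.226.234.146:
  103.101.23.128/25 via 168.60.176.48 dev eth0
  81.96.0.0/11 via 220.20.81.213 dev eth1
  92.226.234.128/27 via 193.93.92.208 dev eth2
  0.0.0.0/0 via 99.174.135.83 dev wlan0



Longest prefix match for 92.226.234.146:
  /25 103.101.23.128: no
  /11 81.96.0.0: no
  /27 92.226.234.128: MATCH
  /0 0.0.0.0: MATCH
Selected: next-hop 193.93.92.208 via eth2 (matched /27)


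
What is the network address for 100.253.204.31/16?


IP:   01100100.11111101.11001100.00011111
Mask: 11111111.11111111.00000000.00000000
AND operation:
Net:  01100100.11111101.00000000.00000000
Network: 100.253.0.0/16
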